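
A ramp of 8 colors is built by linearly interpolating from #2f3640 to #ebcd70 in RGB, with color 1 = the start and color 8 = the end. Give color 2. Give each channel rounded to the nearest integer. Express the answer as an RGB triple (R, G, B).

With 8 swatches and endpoints inclusive, swatch 2 sits at t = (2 − 1)/(8 − 1) = 1/7 ≈ 0.1429.
#2f3640 → (47, 54, 64); #ebcd70 → (235, 205, 112).
R = 47 + 0.1429 × (235 − 47) = 73.865 → 74
G = 54 + 0.1429 × (205 − 54) = 75.578 → 76
B = 64 + 0.1429 × (112 − 64) = 70.859 → 71

(74, 76, 71)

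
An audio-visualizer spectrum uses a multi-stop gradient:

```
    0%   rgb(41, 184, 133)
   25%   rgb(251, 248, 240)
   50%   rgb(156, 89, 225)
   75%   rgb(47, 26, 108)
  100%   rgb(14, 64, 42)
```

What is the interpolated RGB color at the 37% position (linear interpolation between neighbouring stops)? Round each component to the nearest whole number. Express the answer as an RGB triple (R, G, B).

37% lies between the 25% and 50% stops, so the local fraction is t = (37 − 25)/(50 − 25) = 12/25 ≈ 0.48.
R = 251 + 0.48 × (156 − 251) = 205.4 → 205
G = 248 + 0.48 × (89 − 248) = 171.68 → 172
B = 240 + 0.48 × (225 − 240) = 232.8 → 233

(205, 172, 233)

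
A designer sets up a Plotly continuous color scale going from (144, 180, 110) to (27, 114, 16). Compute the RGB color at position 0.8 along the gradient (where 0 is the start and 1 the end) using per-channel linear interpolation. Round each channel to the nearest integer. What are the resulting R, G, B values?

R = 144 + 0.8 × (27 − 144) = 144 + 0.8 × -117 = 50.4 → 50
G = 180 + 0.8 × (114 − 180) = 180 + 0.8 × -66 = 127.2 → 127
B = 110 + 0.8 × (16 − 110) = 110 + 0.8 × -94 = 34.8 → 35

(50, 127, 35)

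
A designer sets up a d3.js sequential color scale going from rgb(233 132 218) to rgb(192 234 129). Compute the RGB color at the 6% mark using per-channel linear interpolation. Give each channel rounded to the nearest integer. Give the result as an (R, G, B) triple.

6% corresponds to t = 0.06.
R = 233 + 0.06 × (192 − 233) = 233 + 0.06 × -41 = 230.54 → 231
G = 132 + 0.06 × (234 − 132) = 132 + 0.06 × 102 = 138.12 → 138
B = 218 + 0.06 × (129 − 218) = 218 + 0.06 × -89 = 212.66 → 213
So the blended color is (231, 138, 213), about #e78ad5.

(231, 138, 213)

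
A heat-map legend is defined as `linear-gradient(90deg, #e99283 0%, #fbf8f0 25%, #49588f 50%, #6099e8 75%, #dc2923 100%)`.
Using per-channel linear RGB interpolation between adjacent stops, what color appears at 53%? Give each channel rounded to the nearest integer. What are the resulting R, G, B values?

(76, 96, 154)

53% lies between the 50% and 75% stops, so the local fraction is t = (53 − 50)/(75 − 50) = 3/25 ≈ 0.12.
#49588f → (73, 88, 143); #6099e8 → (96, 153, 232).
R = 73 + 0.12 × (96 − 73) = 75.76 → 76
G = 88 + 0.12 × (153 − 88) = 95.8 → 96
B = 143 + 0.12 × (232 − 143) = 153.68 → 154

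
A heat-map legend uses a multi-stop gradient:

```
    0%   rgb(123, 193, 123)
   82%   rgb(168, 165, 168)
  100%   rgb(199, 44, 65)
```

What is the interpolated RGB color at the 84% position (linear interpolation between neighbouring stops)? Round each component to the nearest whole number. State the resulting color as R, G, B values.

(171, 152, 157)

84% lies between the 82% and 100% stops, so the local fraction is t = (84 − 82)/(100 − 82) = 2/18 ≈ 0.1111.
R = 168 + 0.1111 × (199 − 168) = 171.444 → 171
G = 165 + 0.1111 × (44 − 165) = 151.557 → 152
B = 168 + 0.1111 × (65 − 168) = 156.557 → 157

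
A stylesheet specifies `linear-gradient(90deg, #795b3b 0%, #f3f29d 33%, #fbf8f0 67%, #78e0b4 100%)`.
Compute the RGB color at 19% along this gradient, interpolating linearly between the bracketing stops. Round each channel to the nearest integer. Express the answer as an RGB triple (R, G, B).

(191, 178, 115)

19% lies between the 0% and 33% stops, so the local fraction is t = (19 − 0)/(33 − 0) = 19/33 ≈ 0.5758.
#795b3b → (121, 91, 59); #f3f29d → (243, 242, 157).
R = 121 + 0.5758 × (243 − 121) = 191.248 → 191
G = 91 + 0.5758 × (242 − 91) = 177.946 → 178
B = 59 + 0.5758 × (157 − 59) = 115.428 → 115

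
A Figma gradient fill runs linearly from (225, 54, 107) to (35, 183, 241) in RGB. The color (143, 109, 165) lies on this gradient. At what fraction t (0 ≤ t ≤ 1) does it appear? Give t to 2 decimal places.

0.43

Invert the lerp on the R channel (largest span, 190): t = (143 − 225) / (35 − 225) = -82/-190 = 0.43158.
Check on G: (109 − 54)/(183 − 54) = 0.4264 ✓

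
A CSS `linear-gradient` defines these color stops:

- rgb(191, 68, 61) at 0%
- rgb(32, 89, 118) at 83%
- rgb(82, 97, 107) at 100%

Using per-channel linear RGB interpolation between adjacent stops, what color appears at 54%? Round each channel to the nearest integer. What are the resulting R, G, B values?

(88, 82, 98)

54% lies between the 0% and 83% stops, so the local fraction is t = (54 − 0)/(83 − 0) = 54/83 ≈ 0.6506.
R = 191 + 0.6506 × (32 − 191) = 87.555 → 88
G = 68 + 0.6506 × (89 − 68) = 81.663 → 82
B = 61 + 0.6506 × (118 − 61) = 98.084 → 98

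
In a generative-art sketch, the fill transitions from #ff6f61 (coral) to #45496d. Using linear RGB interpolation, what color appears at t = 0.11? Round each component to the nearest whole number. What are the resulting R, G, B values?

#ff6f61 → (255, 111, 97); #45496d → (69, 73, 109).
R = 255 + 0.11 × (69 − 255) = 255 + 0.11 × -186 = 234.54 → 235
G = 111 + 0.11 × (73 − 111) = 111 + 0.11 × -38 = 106.82 → 107
B = 97 + 0.11 × (109 − 97) = 97 + 0.11 × 12 = 98.32 → 98
So the blended color is (235, 107, 98), about #eb6b62.

(235, 107, 98)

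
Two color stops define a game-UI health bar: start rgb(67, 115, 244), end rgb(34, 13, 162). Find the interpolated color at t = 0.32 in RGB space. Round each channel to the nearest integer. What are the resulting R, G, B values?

(56, 82, 218)

R = 67 + 0.32 × (34 − 67) = 67 + 0.32 × -33 = 56.44 → 56
G = 115 + 0.32 × (13 − 115) = 115 + 0.32 × -102 = 82.36 → 82
B = 244 + 0.32 × (162 − 244) = 244 + 0.32 × -82 = 217.76 → 218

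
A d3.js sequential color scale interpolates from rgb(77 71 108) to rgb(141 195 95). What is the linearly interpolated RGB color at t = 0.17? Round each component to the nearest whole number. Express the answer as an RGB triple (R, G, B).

R = 77 + 0.17 × (141 − 77) = 77 + 0.17 × 64 = 87.88 → 88
G = 71 + 0.17 × (195 − 71) = 71 + 0.17 × 124 = 92.08 → 92
B = 108 + 0.17 × (95 − 108) = 108 + 0.17 × -13 = 105.79 → 106
So the blended color is (88, 92, 106), about #585c6a.

(88, 92, 106)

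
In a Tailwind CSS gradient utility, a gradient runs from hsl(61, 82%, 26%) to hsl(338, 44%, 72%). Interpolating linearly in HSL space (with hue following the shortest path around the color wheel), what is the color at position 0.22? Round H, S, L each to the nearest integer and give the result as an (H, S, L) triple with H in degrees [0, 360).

Hue: 338 − 61 = 277°, but |277| > 180 so the shorter arc goes the other way: Δh = 277 − 360 = -83°.
H = 61 + 0.22 × (-83) = 42.74 → 43°
S = 82 + 0.22 × (44 − 82) = 73.64 → 74%
L = 26 + 0.22 × (72 − 26) = 36.12 → 36%

(43, 74, 36)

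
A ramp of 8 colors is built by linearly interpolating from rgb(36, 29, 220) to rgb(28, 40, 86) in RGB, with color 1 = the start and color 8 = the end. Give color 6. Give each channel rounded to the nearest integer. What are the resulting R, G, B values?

(30, 37, 124)

With 8 swatches and endpoints inclusive, swatch 6 sits at t = (6 − 1)/(8 − 1) = 5/7 ≈ 0.7143.
R = 36 + 0.7143 × (28 − 36) = 30.286 → 30
G = 29 + 0.7143 × (40 − 29) = 36.857 → 37
B = 220 + 0.7143 × (86 − 220) = 124.284 → 124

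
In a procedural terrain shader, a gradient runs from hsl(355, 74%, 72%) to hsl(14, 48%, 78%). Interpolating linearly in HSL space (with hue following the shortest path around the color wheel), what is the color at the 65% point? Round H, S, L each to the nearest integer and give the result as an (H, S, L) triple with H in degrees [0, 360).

Hue: 14 − 355 = -341°, but |-341| > 180 so the shorter arc goes the other way: Δh = -341 + 360 = 19°.
H = 355 + 0.65 × (19) = 367.35 → 367 → 367 mod 360 = 7°
S = 74 + 0.65 × (48 − 74) = 57.1 → 57%
L = 72 + 0.65 × (78 − 72) = 75.9 → 76%

(7, 57, 76)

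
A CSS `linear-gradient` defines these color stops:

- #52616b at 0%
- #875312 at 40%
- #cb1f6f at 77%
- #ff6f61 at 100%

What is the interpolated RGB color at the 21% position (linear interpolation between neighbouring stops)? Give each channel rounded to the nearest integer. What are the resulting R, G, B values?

21% lies between the 0% and 40% stops, so the local fraction is t = (21 − 0)/(40 − 0) = 21/40 ≈ 0.525.
#52616b → (82, 97, 107); #875312 → (135, 83, 18).
R = 82 + 0.525 × (135 − 82) = 109.825 → 110
G = 97 + 0.525 × (83 − 97) = 89.65 → 90
B = 107 + 0.525 × (18 − 107) = 60.275 → 60

(110, 90, 60)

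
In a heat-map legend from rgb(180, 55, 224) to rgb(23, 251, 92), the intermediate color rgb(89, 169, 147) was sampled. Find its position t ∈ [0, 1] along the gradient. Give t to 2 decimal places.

0.58

Invert the lerp on the G channel (largest span, 196): t = (169 − 55) / (251 − 55) = 114/196 = 0.58163.
Check on R: (89 − 180)/(23 − 180) = 0.5796 ✓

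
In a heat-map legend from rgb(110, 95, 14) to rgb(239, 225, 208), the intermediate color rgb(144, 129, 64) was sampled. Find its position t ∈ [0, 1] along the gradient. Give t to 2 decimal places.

0.26

Invert the lerp on the B channel (largest span, 194): t = (64 − 14) / (208 − 14) = 50/194 = 0.25773.
Check on R: (144 − 110)/(239 − 110) = 0.2636 ✓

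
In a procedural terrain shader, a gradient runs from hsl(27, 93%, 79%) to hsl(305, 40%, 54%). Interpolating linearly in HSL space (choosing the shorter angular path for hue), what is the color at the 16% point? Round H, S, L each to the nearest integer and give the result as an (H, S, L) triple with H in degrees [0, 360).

(14, 85, 75)

Hue: 305 − 27 = 278°, but |278| > 180 so the shorter arc goes the other way: Δh = 278 − 360 = -82°.
H = 27 + 0.16 × (-82) = 13.88 → 14°
S = 93 + 0.16 × (40 − 93) = 84.52 → 85%
L = 79 + 0.16 × (54 − 79) = 75 → 75%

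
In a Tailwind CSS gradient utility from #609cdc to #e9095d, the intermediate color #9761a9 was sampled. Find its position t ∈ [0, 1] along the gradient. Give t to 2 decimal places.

Invert the lerp on the G channel (largest span, 147): t = (97 − 156) / (9 − 156) = -59/-147 = 0.40136.
Check on R: (151 − 96)/(233 − 96) = 0.4015 ✓

0.40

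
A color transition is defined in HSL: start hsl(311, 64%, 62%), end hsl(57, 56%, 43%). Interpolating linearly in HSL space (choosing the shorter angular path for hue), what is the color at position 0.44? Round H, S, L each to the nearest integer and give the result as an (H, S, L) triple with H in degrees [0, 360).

Hue: 57 − 311 = -254°, but |-254| > 180 so the shorter arc goes the other way: Δh = -254 + 360 = 106°.
H = 311 + 0.44 × (106) = 357.64 → 358°
S = 64 + 0.44 × (56 − 64) = 60.48 → 60%
L = 62 + 0.44 × (43 − 62) = 53.64 → 54%

(358, 60, 54)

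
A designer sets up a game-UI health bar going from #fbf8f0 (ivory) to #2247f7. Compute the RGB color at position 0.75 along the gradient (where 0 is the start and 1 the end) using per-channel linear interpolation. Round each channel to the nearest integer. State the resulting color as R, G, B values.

#fbf8f0 → (251, 248, 240); #2247f7 → (34, 71, 247).
R = 251 + 0.75 × (34 − 251) = 251 + 0.75 × -217 = 88.25 → 88
G = 248 + 0.75 × (71 − 248) = 248 + 0.75 × -177 = 115.25 → 115
B = 240 + 0.75 × (247 − 240) = 240 + 0.75 × 7 = 245.25 → 245
So the blended color is (88, 115, 245), about #5873f5.

(88, 115, 245)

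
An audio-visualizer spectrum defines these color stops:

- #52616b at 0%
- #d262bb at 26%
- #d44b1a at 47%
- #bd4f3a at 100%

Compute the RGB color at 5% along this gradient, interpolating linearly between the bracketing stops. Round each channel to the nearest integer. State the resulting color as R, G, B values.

(107, 97, 122)

5% lies between the 0% and 26% stops, so the local fraction is t = (5 − 0)/(26 − 0) = 5/26 ≈ 0.1923.
#52616b → (82, 97, 107); #d262bb → (210, 98, 187).
R = 82 + 0.1923 × (210 − 82) = 106.614 → 107
G = 97 + 0.1923 × (98 − 97) = 97.192 → 97
B = 107 + 0.1923 × (187 − 107) = 122.384 → 122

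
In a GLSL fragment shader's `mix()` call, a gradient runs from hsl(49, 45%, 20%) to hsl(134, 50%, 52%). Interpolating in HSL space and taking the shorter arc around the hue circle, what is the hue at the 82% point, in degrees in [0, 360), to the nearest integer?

Hue arc: Δh = 134 − 49 = 85° (|Δh| ≤ 180, already the shorter path).
H = 49 + 0.82 × (85) = 118.7 → 119°

119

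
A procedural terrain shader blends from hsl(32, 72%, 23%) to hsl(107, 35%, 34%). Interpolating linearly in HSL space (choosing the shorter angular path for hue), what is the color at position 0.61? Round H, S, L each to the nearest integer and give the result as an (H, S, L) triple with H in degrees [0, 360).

(78, 49, 30)

Hue arc: Δh = 107 − 32 = 75° (|Δh| ≤ 180, already the shorter path).
H = 32 + 0.61 × (75) = 77.75 → 78°
S = 72 + 0.61 × (35 − 72) = 49.43 → 49%
L = 23 + 0.61 × (34 − 23) = 29.71 → 30%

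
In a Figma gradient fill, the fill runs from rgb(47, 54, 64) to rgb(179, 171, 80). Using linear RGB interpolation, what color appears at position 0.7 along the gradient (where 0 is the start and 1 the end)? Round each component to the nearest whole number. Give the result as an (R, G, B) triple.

R = 47 + 0.7 × (179 − 47) = 47 + 0.7 × 132 = 139.4 → 139
G = 54 + 0.7 × (171 − 54) = 54 + 0.7 × 117 = 135.9 → 136
B = 64 + 0.7 × (80 − 64) = 64 + 0.7 × 16 = 75.2 → 75

(139, 136, 75)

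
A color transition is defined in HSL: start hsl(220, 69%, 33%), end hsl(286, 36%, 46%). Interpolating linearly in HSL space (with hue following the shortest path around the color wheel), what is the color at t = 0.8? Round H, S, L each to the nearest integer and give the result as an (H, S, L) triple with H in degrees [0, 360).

(273, 43, 43)

Hue arc: Δh = 286 − 220 = 66° (|Δh| ≤ 180, already the shorter path).
H = 220 + 0.8 × (66) = 272.8 → 273°
S = 69 + 0.8 × (36 − 69) = 42.6 → 43%
L = 33 + 0.8 × (46 − 33) = 43.4 → 43%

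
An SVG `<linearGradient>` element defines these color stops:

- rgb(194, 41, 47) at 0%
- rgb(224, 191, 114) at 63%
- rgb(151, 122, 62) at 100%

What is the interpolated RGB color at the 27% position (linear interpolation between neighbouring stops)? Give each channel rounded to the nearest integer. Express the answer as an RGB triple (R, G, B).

27% lies between the 0% and 63% stops, so the local fraction is t = (27 − 0)/(63 − 0) = 27/63 ≈ 0.4286.
R = 194 + 0.4286 × (224 − 194) = 206.858 → 207
G = 41 + 0.4286 × (191 − 41) = 105.29 → 105
B = 47 + 0.4286 × (114 − 47) = 75.716 → 76

(207, 105, 76)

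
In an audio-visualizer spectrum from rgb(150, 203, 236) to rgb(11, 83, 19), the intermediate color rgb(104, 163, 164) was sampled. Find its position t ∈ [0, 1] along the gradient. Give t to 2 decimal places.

0.33

Invert the lerp on the B channel (largest span, 217): t = (164 − 236) / (19 − 236) = -72/-217 = 0.3318.
Check on R: (104 − 150)/(11 − 150) = 0.3309 ✓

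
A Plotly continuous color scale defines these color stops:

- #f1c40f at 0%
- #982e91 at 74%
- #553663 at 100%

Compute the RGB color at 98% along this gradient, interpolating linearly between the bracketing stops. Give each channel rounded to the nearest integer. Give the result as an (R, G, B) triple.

(90, 53, 103)

98% lies between the 74% and 100% stops, so the local fraction is t = (98 − 74)/(100 − 74) = 24/26 ≈ 0.9231.
#982e91 → (152, 46, 145); #553663 → (85, 54, 99).
R = 152 + 0.9231 × (85 − 152) = 90.152 → 90
G = 46 + 0.9231 × (54 − 46) = 53.385 → 53
B = 145 + 0.9231 × (99 − 145) = 102.537 → 103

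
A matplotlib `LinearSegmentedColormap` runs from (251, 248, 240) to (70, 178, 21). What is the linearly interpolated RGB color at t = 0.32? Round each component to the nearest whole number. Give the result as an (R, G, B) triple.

R = 251 + 0.32 × (70 − 251) = 251 + 0.32 × -181 = 193.08 → 193
G = 248 + 0.32 × (178 − 248) = 248 + 0.32 × -70 = 225.6 → 226
B = 240 + 0.32 × (21 − 240) = 240 + 0.32 × -219 = 169.92 → 170
So the blended color is (193, 226, 170), about #c1e2aa.

(193, 226, 170)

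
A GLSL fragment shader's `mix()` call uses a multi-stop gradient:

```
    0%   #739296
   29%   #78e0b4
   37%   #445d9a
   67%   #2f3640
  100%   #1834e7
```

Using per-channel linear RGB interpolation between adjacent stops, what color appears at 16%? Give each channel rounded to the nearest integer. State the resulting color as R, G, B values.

(118, 189, 167)

16% lies between the 0% and 29% stops, so the local fraction is t = (16 − 0)/(29 − 0) = 16/29 ≈ 0.5517.
#739296 → (115, 146, 150); #78e0b4 → (120, 224, 180).
R = 115 + 0.5517 × (120 − 115) = 117.758 → 118
G = 146 + 0.5517 × (224 − 146) = 189.033 → 189
B = 150 + 0.5517 × (180 − 150) = 166.551 → 167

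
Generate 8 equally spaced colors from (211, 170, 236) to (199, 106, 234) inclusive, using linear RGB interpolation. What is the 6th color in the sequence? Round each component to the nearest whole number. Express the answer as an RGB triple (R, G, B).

(202, 124, 235)

With 8 swatches and endpoints inclusive, swatch 6 sits at t = (6 − 1)/(8 − 1) = 5/7 ≈ 0.7143.
R = 211 + 0.7143 × (199 − 211) = 202.428 → 202
G = 170 + 0.7143 × (106 − 170) = 124.285 → 124
B = 236 + 0.7143 × (234 − 236) = 234.571 → 235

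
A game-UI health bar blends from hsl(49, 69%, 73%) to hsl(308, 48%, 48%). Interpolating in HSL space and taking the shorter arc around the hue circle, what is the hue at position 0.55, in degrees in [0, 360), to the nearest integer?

Hue: 308 − 49 = 259°, but |259| > 180 so the shorter arc goes the other way: Δh = 259 − 360 = -101°.
H = 49 + 0.55 × (-101) = -6.55 → -7 → -7 mod 360 = 353°

353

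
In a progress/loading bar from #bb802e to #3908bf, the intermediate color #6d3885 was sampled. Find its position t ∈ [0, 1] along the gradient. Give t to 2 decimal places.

0.60

Invert the lerp on the B channel (largest span, 145): t = (133 − 46) / (191 − 46) = 87/145 = 0.6.
Check on R: (109 − 187)/(57 − 187) = 0.6 ✓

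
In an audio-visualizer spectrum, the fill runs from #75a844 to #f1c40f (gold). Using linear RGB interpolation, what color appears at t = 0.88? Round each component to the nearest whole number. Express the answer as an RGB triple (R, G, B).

(226, 193, 21)

#75a844 → (117, 168, 68); #f1c40f → (241, 196, 15).
R = 117 + 0.88 × (241 − 117) = 117 + 0.88 × 124 = 226.12 → 226
G = 168 + 0.88 × (196 − 168) = 168 + 0.88 × 28 = 192.64 → 193
B = 68 + 0.88 × (15 − 68) = 68 + 0.88 × -53 = 21.36 → 21
So the blended color is (226, 193, 21), about #e2c115.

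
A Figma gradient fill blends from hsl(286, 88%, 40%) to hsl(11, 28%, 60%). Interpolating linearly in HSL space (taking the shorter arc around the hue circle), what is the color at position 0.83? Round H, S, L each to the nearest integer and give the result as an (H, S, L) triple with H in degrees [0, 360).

Hue: 11 − 286 = -275°, but |-275| > 180 so the shorter arc goes the other way: Δh = -275 + 360 = 85°.
H = 286 + 0.83 × (85) = 356.55 → 357°
S = 88 + 0.83 × (28 − 88) = 38.2 → 38%
L = 40 + 0.83 × (60 − 40) = 56.6 → 57%

(357, 38, 57)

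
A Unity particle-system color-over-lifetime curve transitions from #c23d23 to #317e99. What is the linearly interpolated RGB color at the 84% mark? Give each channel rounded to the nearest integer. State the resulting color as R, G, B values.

#c23d23 → (194, 61, 35); #317e99 → (49, 126, 153).
84% corresponds to t = 0.84.
R = 194 + 0.84 × (49 − 194) = 194 + 0.84 × -145 = 72.2 → 72
G = 61 + 0.84 × (126 − 61) = 61 + 0.84 × 65 = 115.6 → 116
B = 35 + 0.84 × (153 − 35) = 35 + 0.84 × 118 = 134.12 → 134

(72, 116, 134)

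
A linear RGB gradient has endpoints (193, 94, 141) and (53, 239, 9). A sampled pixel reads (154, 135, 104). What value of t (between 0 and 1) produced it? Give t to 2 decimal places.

0.28

Invert the lerp on the G channel (largest span, 145): t = (135 − 94) / (239 − 94) = 41/145 = 0.28276.
Check on R: (154 − 193)/(53 − 193) = 0.2786 ✓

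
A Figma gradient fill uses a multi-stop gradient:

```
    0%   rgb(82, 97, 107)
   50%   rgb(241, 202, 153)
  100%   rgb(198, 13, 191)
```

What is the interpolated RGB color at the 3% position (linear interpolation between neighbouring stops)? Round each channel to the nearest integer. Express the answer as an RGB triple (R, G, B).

(92, 103, 110)

3% lies between the 0% and 50% stops, so the local fraction is t = (3 − 0)/(50 − 0) = 3/50 ≈ 0.06.
R = 82 + 0.06 × (241 − 82) = 91.54 → 92
G = 97 + 0.06 × (202 − 97) = 103.3 → 103
B = 107 + 0.06 × (153 − 107) = 109.76 → 110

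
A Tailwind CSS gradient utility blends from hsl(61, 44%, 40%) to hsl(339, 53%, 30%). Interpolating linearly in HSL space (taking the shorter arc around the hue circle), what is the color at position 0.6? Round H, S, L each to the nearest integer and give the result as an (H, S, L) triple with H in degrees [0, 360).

Hue: 339 − 61 = 278°, but |278| > 180 so the shorter arc goes the other way: Δh = 278 − 360 = -82°.
H = 61 + 0.6 × (-82) = 11.8 → 12°
S = 44 + 0.6 × (53 − 44) = 49.4 → 49%
L = 40 + 0.6 × (30 − 40) = 34 → 34%

(12, 49, 34)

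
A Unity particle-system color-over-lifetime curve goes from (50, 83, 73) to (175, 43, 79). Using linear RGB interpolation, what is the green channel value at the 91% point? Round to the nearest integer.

G = 83 + 0.91 × (43 − 83) = 46.6 → 47

47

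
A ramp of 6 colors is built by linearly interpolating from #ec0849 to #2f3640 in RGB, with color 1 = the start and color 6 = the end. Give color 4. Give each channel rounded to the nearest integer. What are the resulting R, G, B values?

(123, 36, 68)

With 6 swatches and endpoints inclusive, swatch 4 sits at t = (4 − 1)/(6 − 1) = 3/5 ≈ 0.6.
#ec0849 → (236, 8, 73); #2f3640 → (47, 54, 64).
R = 236 + 0.6 × (47 − 236) = 122.6 → 123
G = 8 + 0.6 × (54 − 8) = 35.6 → 36
B = 73 + 0.6 × (64 − 73) = 67.6 → 68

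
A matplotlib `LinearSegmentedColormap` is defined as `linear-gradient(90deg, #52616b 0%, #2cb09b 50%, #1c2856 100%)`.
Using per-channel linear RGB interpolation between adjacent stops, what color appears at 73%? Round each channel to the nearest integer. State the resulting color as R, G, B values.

73% lies between the 50% and 100% stops, so the local fraction is t = (73 − 50)/(100 − 50) = 23/50 ≈ 0.46.
#2cb09b → (44, 176, 155); #1c2856 → (28, 40, 86).
R = 44 + 0.46 × (28 − 44) = 36.64 → 37
G = 176 + 0.46 × (40 − 176) = 113.44 → 113
B = 155 + 0.46 × (86 − 155) = 123.26 → 123

(37, 113, 123)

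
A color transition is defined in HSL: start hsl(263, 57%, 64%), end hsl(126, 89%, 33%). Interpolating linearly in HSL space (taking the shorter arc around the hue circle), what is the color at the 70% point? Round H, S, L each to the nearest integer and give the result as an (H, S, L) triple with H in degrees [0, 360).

Hue arc: Δh = 126 − 263 = -137° (|Δh| ≤ 180, already the shorter path).
H = 263 + 0.7 × (-137) = 167.1 → 167°
S = 57 + 0.7 × (89 − 57) = 79.4 → 79%
L = 64 + 0.7 × (33 − 64) = 42.3 → 42%

(167, 79, 42)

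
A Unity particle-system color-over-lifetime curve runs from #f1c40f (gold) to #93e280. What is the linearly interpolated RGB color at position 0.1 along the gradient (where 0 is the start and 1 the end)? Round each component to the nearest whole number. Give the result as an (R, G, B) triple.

(232, 199, 26)

#f1c40f → (241, 196, 15); #93e280 → (147, 226, 128).
R = 241 + 0.1 × (147 − 241) = 241 + 0.1 × -94 = 231.6 → 232
G = 196 + 0.1 × (226 − 196) = 196 + 0.1 × 30 = 199 → 199
B = 15 + 0.1 × (128 − 15) = 15 + 0.1 × 113 = 26.3 → 26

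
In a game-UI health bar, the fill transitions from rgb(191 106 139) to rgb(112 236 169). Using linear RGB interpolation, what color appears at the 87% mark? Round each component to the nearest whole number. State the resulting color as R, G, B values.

(122, 219, 165)

87% corresponds to t = 0.87.
R = 191 + 0.87 × (112 − 191) = 191 + 0.87 × -79 = 122.27 → 122
G = 106 + 0.87 × (236 − 106) = 106 + 0.87 × 130 = 219.1 → 219
B = 139 + 0.87 × (169 − 139) = 139 + 0.87 × 30 = 165.1 → 165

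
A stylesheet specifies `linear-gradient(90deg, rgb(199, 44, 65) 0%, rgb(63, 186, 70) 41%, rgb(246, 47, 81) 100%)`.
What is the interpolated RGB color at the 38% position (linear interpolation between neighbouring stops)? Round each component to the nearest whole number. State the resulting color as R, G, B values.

(73, 176, 70)

38% lies between the 0% and 41% stops, so the local fraction is t = (38 − 0)/(41 − 0) = 38/41 ≈ 0.9268.
R = 199 + 0.9268 × (63 − 199) = 72.955 → 73
G = 44 + 0.9268 × (186 − 44) = 175.606 → 176
B = 65 + 0.9268 × (70 − 65) = 69.634 → 70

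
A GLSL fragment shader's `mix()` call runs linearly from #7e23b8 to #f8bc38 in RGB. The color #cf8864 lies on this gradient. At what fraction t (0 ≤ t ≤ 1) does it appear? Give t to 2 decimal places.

Invert the lerp on the G channel (largest span, 153): t = (136 − 35) / (188 − 35) = 101/153 = 0.66013.
Check on R: (207 − 126)/(248 − 126) = 0.6639 ✓

0.66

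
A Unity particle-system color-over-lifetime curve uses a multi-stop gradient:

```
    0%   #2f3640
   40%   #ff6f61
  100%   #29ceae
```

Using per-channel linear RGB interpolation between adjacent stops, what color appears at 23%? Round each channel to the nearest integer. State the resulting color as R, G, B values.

(167, 87, 83)

23% lies between the 0% and 40% stops, so the local fraction is t = (23 − 0)/(40 − 0) = 23/40 ≈ 0.575.
#2f3640 → (47, 54, 64); #ff6f61 → (255, 111, 97).
R = 47 + 0.575 × (255 − 47) = 166.6 → 167
G = 54 + 0.575 × (111 − 54) = 86.775 → 87
B = 64 + 0.575 × (97 − 64) = 82.975 → 83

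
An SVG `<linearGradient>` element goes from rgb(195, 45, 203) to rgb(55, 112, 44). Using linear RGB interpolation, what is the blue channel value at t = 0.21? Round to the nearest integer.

170

B = 203 + 0.21 × (44 − 203) = 169.61 → 170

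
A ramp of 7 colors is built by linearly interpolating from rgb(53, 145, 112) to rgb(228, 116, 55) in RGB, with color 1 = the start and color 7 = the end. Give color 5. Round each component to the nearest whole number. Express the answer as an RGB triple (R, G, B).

With 7 swatches and endpoints inclusive, swatch 5 sits at t = (5 − 1)/(7 − 1) = 4/6 ≈ 0.6667.
R = 53 + 0.6667 × (228 − 53) = 169.673 → 170
G = 145 + 0.6667 × (116 − 145) = 125.666 → 126
B = 112 + 0.6667 × (55 − 112) = 73.998 → 74

(170, 126, 74)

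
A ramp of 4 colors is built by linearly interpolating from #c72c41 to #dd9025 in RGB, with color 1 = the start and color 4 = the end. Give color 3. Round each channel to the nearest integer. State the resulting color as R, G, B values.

With 4 swatches and endpoints inclusive, swatch 3 sits at t = (3 − 1)/(4 − 1) = 2/3 ≈ 0.6667.
#c72c41 → (199, 44, 65); #dd9025 → (221, 144, 37).
R = 199 + 0.6667 × (221 − 199) = 213.667 → 214
G = 44 + 0.6667 × (144 − 44) = 110.67 → 111
B = 65 + 0.6667 × (37 − 65) = 46.332 → 46

(214, 111, 46)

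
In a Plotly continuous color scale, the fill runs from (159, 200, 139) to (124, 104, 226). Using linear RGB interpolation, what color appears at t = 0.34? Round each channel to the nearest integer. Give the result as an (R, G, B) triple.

R = 159 + 0.34 × (124 − 159) = 159 + 0.34 × -35 = 147.1 → 147
G = 200 + 0.34 × (104 − 200) = 200 + 0.34 × -96 = 167.36 → 167
B = 139 + 0.34 × (226 − 139) = 139 + 0.34 × 87 = 168.58 → 169

(147, 167, 169)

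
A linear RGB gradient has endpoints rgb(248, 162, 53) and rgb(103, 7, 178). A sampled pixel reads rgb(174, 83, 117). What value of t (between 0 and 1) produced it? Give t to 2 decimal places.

Invert the lerp on the G channel (largest span, 155): t = (83 − 162) / (7 − 162) = -79/-155 = 0.50968.
Check on R: (174 − 248)/(103 − 248) = 0.5103 ✓

0.51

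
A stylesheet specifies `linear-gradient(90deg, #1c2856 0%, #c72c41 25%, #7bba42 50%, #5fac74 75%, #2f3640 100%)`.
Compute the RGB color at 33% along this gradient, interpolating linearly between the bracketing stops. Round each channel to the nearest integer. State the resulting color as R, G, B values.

(175, 89, 65)

33% lies between the 25% and 50% stops, so the local fraction is t = (33 − 25)/(50 − 25) = 8/25 ≈ 0.32.
#c72c41 → (199, 44, 65); #7bba42 → (123, 186, 66).
R = 199 + 0.32 × (123 − 199) = 174.68 → 175
G = 44 + 0.32 × (186 − 44) = 89.44 → 89
B = 65 + 0.32 × (66 − 65) = 65.32 → 65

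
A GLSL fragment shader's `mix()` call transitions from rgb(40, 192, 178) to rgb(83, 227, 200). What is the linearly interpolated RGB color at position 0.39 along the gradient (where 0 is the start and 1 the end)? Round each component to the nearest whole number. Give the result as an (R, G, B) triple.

(57, 206, 187)

R = 40 + 0.39 × (83 − 40) = 40 + 0.39 × 43 = 56.77 → 57
G = 192 + 0.39 × (227 − 192) = 192 + 0.39 × 35 = 205.65 → 206
B = 178 + 0.39 × (200 − 178) = 178 + 0.39 × 22 = 186.58 → 187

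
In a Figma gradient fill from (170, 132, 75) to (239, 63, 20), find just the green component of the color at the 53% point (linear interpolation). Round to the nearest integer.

95

G = 132 + 0.53 × (63 − 132) = 95.43 → 95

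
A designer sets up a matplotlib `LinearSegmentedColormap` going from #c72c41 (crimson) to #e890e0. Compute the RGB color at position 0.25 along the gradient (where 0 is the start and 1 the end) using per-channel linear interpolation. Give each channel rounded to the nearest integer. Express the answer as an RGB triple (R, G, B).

(207, 69, 105)

#c72c41 → (199, 44, 65); #e890e0 → (232, 144, 224).
R = 199 + 0.25 × (232 − 199) = 199 + 0.25 × 33 = 207.25 → 207
G = 44 + 0.25 × (144 − 44) = 44 + 0.25 × 100 = 69 → 69
B = 65 + 0.25 × (224 − 65) = 65 + 0.25 × 159 = 104.75 → 105
So the blended color is (207, 69, 105), about #cf4569.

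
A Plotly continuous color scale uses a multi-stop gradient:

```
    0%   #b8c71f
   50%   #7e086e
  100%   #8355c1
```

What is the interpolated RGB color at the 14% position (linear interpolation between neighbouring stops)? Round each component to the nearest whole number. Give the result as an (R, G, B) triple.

(168, 146, 53)

14% lies between the 0% and 50% stops, so the local fraction is t = (14 − 0)/(50 − 0) = 14/50 ≈ 0.28.
#b8c71f → (184, 199, 31); #7e086e → (126, 8, 110).
R = 184 + 0.28 × (126 − 184) = 167.76 → 168
G = 199 + 0.28 × (8 − 199) = 145.52 → 146
B = 31 + 0.28 × (110 − 31) = 53.12 → 53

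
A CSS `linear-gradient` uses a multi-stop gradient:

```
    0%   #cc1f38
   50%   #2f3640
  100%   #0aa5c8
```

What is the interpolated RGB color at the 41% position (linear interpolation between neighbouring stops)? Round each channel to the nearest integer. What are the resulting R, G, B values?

(75, 50, 63)

41% lies between the 0% and 50% stops, so the local fraction is t = (41 − 0)/(50 − 0) = 41/50 ≈ 0.82.
#cc1f38 → (204, 31, 56); #2f3640 → (47, 54, 64).
R = 204 + 0.82 × (47 − 204) = 75.26 → 75
G = 31 + 0.82 × (54 − 31) = 49.86 → 50
B = 56 + 0.82 × (64 − 56) = 62.56 → 63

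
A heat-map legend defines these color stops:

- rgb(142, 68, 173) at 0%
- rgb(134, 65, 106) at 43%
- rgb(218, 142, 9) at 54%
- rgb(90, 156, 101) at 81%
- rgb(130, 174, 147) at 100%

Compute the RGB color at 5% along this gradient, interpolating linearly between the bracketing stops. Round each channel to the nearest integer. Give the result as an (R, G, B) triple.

(141, 68, 165)

5% lies between the 0% and 43% stops, so the local fraction is t = (5 − 0)/(43 − 0) = 5/43 ≈ 0.1163.
R = 142 + 0.1163 × (134 − 142) = 141.07 → 141
G = 68 + 0.1163 × (65 − 68) = 67.651 → 68
B = 173 + 0.1163 × (106 − 173) = 165.208 → 165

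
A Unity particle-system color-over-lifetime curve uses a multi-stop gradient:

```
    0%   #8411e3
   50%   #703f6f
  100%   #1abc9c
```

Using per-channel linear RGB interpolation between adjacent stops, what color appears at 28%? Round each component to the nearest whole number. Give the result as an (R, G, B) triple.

(121, 43, 162)

28% lies between the 0% and 50% stops, so the local fraction is t = (28 − 0)/(50 − 0) = 28/50 ≈ 0.56.
#8411e3 → (132, 17, 227); #703f6f → (112, 63, 111).
R = 132 + 0.56 × (112 − 132) = 120.8 → 121
G = 17 + 0.56 × (63 − 17) = 42.76 → 43
B = 227 + 0.56 × (111 − 227) = 162.04 → 162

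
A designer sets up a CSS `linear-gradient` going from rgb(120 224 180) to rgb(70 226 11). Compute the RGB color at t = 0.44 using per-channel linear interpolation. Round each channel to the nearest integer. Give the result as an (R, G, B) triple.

R = 120 + 0.44 × (70 − 120) = 120 + 0.44 × -50 = 98 → 98
G = 224 + 0.44 × (226 − 224) = 224 + 0.44 × 2 = 224.88 → 225
B = 180 + 0.44 × (11 − 180) = 180 + 0.44 × -169 = 105.64 → 106

(98, 225, 106)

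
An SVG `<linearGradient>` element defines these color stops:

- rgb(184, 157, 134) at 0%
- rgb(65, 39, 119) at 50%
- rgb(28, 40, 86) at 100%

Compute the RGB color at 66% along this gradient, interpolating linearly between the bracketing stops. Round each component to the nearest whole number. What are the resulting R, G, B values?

(53, 39, 108)

66% lies between the 50% and 100% stops, so the local fraction is t = (66 − 50)/(100 − 50) = 16/50 ≈ 0.32.
R = 65 + 0.32 × (28 − 65) = 53.16 → 53
G = 39 + 0.32 × (40 − 39) = 39.32 → 39
B = 119 + 0.32 × (86 − 119) = 108.44 → 108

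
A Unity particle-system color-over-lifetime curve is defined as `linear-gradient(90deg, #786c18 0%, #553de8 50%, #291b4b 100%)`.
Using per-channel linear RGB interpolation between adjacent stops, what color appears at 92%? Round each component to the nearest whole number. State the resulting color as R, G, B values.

(48, 32, 100)

92% lies between the 50% and 100% stops, so the local fraction is t = (92 − 50)/(100 − 50) = 42/50 ≈ 0.84.
#553de8 → (85, 61, 232); #291b4b → (41, 27, 75).
R = 85 + 0.84 × (41 − 85) = 48.04 → 48
G = 61 + 0.84 × (27 − 61) = 32.44 → 32
B = 232 + 0.84 × (75 − 232) = 100.12 → 100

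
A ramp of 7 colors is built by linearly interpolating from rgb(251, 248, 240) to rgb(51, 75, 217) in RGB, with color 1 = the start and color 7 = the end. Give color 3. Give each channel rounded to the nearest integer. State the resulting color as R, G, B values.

With 7 swatches and endpoints inclusive, swatch 3 sits at t = (3 − 1)/(7 − 1) = 2/6 ≈ 0.3333.
R = 251 + 0.3333 × (51 − 251) = 184.34 → 184
G = 248 + 0.3333 × (75 − 248) = 190.339 → 190
B = 240 + 0.3333 × (217 − 240) = 232.334 → 232

(184, 190, 232)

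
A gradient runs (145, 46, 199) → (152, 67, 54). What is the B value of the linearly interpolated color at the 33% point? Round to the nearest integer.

151

B = 199 + 0.33 × (54 − 199) = 151.15 → 151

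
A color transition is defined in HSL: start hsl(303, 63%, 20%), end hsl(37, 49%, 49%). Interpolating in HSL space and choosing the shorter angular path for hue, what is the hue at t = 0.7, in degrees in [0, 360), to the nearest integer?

9

Hue: 37 − 303 = -266°, but |-266| > 180 so the shorter arc goes the other way: Δh = -266 + 360 = 94°.
H = 303 + 0.7 × (94) = 368.8 → 369 → 369 mod 360 = 9°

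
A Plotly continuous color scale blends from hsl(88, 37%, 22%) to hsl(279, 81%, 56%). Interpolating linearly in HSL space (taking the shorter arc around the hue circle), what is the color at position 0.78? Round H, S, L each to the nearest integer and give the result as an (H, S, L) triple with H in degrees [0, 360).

(316, 71, 49)

Hue: 279 − 88 = 191°, but |191| > 180 so the shorter arc goes the other way: Δh = 191 − 360 = -169°.
H = 88 + 0.78 × (-169) = -43.82 → -44 → -44 mod 360 = 316°
S = 37 + 0.78 × (81 − 37) = 71.32 → 71%
L = 22 + 0.78 × (56 − 22) = 48.52 → 49%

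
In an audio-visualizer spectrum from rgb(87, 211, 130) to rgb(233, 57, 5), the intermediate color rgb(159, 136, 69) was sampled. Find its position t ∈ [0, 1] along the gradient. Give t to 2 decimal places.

Invert the lerp on the G channel (largest span, 154): t = (136 − 211) / (57 − 211) = -75/-154 = 0.48701.
Check on R: (159 − 87)/(233 − 87) = 0.4932 ✓

0.49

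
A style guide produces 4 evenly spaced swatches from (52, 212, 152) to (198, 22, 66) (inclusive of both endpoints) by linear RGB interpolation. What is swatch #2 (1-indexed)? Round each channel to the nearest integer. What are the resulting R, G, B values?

With 4 swatches and endpoints inclusive, swatch 2 sits at t = (2 − 1)/(4 − 1) = 1/3 ≈ 0.3333.
R = 52 + 0.3333 × (198 − 52) = 100.662 → 101
G = 212 + 0.3333 × (22 − 212) = 148.673 → 149
B = 152 + 0.3333 × (66 − 152) = 123.336 → 123

(101, 149, 123)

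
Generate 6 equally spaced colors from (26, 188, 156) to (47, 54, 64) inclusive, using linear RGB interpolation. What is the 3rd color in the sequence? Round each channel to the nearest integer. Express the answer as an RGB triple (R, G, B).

With 6 swatches and endpoints inclusive, swatch 3 sits at t = (3 − 1)/(6 − 1) = 2/5 ≈ 0.4.
R = 26 + 0.4 × (47 − 26) = 34.4 → 34
G = 188 + 0.4 × (54 − 188) = 134.4 → 134
B = 156 + 0.4 × (64 − 156) = 119.2 → 119

(34, 134, 119)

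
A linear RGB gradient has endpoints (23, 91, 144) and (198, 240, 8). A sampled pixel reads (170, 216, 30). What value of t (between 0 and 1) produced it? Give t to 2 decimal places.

Invert the lerp on the R channel (largest span, 175): t = (170 − 23) / (198 − 23) = 147/175 = 0.84.
Check on G: (216 − 91)/(240 − 91) = 0.8389 ✓

0.84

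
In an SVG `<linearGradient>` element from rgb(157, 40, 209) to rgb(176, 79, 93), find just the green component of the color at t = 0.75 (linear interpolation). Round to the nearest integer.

G = 40 + 0.75 × (79 − 40) = 69.25 → 69

69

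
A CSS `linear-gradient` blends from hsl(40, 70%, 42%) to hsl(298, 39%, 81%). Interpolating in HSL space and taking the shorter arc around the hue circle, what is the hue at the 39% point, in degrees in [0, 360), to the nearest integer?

Hue: 298 − 40 = 258°, but |258| > 180 so the shorter arc goes the other way: Δh = 258 − 360 = -102°.
H = 40 + 0.39 × (-102) = 0.22 → 0°

0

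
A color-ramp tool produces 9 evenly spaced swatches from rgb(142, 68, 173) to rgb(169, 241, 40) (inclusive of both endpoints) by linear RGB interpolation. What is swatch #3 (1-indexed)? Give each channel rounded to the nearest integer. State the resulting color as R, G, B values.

(149, 111, 140)

With 9 swatches and endpoints inclusive, swatch 3 sits at t = (3 − 1)/(9 − 1) = 2/8 ≈ 0.25.
R = 142 + 0.25 × (169 − 142) = 148.75 → 149
G = 68 + 0.25 × (241 − 68) = 111.25 → 111
B = 173 + 0.25 × (40 − 173) = 139.75 → 140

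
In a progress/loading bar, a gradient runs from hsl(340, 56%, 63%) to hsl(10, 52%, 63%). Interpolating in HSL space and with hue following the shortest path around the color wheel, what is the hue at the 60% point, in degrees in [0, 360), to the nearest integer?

358

Hue: 10 − 340 = -330°, but |-330| > 180 so the shorter arc goes the other way: Δh = -330 + 360 = 30°.
H = 340 + 0.6 × (30) = 358 → 358°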